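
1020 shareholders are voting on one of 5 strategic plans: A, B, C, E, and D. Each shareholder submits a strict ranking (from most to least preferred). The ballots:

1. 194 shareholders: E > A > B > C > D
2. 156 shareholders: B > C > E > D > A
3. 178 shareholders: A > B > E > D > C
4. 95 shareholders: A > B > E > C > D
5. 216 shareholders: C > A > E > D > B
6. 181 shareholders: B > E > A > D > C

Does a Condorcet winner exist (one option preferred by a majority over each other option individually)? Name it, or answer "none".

Checking pairwise contests:
E beats A 531–489.
A beats B 683–337.
A beats C 648–372.
B beats E 610–410.
A beats D 864–156.
Every option loses at least one head-to-head, so there is no Condorcet winner.

none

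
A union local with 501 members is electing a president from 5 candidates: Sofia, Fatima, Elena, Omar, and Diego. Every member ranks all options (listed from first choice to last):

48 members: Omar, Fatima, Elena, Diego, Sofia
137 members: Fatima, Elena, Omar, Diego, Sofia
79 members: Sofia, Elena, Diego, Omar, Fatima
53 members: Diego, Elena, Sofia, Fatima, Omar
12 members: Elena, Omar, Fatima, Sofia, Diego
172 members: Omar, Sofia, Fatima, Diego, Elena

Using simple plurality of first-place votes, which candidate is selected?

Omar

First-place votes: Sofia 79, Fatima 137, Elena 12, Omar 220, Diego 53.
Omar has the most first-place votes.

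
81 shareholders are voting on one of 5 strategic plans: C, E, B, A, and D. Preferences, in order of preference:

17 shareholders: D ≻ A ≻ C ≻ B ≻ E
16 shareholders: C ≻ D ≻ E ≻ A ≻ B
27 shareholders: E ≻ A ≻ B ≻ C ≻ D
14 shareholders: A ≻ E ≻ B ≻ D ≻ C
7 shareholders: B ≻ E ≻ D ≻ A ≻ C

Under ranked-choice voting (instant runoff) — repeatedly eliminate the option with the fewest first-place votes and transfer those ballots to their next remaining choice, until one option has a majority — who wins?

E

Round 1: C 16, E 27, B 7, A 14, D 17. Eliminate B.
Round 2: C 16, E 34, A 14, D 17. Eliminate A.
Round 3: C 16, E 48, D 17. E has a majority.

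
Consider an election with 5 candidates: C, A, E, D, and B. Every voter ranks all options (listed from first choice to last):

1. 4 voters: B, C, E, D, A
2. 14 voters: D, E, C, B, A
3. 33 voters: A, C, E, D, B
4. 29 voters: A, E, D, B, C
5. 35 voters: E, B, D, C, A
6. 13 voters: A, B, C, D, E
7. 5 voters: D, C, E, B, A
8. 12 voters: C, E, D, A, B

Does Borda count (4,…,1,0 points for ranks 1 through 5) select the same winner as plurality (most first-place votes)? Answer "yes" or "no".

no

Borda — scores: C 263, A 312, E 389, D 278, B 208. Winner: E.
Plurality — first-place votes: C 12, A 75, E 35, D 19, B 4. Winner: A.
The two methods disagree.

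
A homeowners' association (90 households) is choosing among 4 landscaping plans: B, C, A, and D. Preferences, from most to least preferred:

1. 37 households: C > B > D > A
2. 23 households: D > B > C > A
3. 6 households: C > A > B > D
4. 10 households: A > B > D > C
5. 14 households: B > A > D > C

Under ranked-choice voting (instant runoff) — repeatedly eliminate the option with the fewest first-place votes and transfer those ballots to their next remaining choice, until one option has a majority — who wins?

B

Round 1: B 14, C 43, A 10, D 23. Eliminate A.
Round 2: B 24, C 43, D 23. Eliminate D.
Round 3: B 47, C 43. B has a majority.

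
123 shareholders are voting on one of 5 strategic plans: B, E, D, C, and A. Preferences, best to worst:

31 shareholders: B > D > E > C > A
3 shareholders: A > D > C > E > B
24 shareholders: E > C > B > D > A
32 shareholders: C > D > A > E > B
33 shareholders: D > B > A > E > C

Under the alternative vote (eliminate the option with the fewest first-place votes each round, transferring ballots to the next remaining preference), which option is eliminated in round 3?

B

Round 1: B 31, E 24, D 33, C 32, A 3. Eliminate A.
Round 2: B 31, E 24, D 36, C 32. Eliminate E.
Round 3: B 31, D 36, C 56. Eliminate B.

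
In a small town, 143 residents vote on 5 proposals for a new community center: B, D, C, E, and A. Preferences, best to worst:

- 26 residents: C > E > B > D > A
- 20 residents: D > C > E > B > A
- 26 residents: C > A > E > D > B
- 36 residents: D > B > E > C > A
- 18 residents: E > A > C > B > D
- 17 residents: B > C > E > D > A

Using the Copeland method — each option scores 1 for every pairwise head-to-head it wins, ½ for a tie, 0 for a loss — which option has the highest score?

C

B: beats A; loses to D, C, and E → score 1.
D: beats B and A; loses to C and E → score 2.
C: beats B, D, E, and A → score 4.
E: beats B, D, and A; loses to C → score 3.
A: loses to B, D, C, and E → score 0.
C has the best pairwise record.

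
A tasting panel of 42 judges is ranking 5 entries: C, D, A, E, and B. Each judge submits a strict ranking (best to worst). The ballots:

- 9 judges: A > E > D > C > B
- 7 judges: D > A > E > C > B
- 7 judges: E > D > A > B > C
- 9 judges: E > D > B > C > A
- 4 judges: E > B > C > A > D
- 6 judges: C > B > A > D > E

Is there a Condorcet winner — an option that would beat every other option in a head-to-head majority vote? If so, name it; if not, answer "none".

none

Checking pairwise contests:
D beats C 32–10.
E beats D 29–13.
D beats A 23–19.
A beats E 22–20.
C beats B 22–20.
Every option loses at least one head-to-head, so there is no Condorcet winner.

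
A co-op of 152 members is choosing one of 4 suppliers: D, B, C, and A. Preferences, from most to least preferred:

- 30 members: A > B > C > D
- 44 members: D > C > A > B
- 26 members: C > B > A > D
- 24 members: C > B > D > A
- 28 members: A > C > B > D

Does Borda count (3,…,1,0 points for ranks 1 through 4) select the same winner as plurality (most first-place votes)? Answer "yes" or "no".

no

Borda — scores: D 156, B 188, C 324, A 244. Winner: C.
Plurality — first-place votes: D 44, B 0, C 50, A 58. Winner: A.
The two methods disagree.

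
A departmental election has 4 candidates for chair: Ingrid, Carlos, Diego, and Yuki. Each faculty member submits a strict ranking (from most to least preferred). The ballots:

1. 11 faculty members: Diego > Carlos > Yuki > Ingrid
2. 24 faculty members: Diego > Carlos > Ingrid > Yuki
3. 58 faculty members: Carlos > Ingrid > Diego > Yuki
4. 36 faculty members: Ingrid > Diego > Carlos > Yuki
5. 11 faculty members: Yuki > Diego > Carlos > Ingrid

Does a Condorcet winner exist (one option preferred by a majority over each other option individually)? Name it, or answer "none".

none

Checking pairwise contests:
Carlos beats Ingrid 104–36.
Diego beats Carlos 82–58.
Ingrid beats Diego 94–46.
Ingrid beats Yuki 118–22.
Every option loses at least one head-to-head, so there is no Condorcet winner.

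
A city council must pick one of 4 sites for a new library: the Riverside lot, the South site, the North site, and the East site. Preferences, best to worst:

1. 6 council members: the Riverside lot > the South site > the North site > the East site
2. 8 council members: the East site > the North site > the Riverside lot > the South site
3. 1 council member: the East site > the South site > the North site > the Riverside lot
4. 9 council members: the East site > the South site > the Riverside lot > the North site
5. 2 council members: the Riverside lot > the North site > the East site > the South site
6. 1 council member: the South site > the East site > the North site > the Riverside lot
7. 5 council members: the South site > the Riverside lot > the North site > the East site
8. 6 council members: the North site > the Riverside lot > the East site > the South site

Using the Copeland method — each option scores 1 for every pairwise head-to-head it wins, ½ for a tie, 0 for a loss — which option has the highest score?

the Riverside lot: beats the South site and the North site; ties the East site → score 2.5.
the South site: beats the North site; loses to the Riverside lot and the East site → score 1.
the North site: ties the East site; loses to the Riverside lot and the South site → score 0.5.
the East site: beats the South site; ties the Riverside lot and the North site → score 2.
the Riverside lot has the best pairwise record.

the Riverside lot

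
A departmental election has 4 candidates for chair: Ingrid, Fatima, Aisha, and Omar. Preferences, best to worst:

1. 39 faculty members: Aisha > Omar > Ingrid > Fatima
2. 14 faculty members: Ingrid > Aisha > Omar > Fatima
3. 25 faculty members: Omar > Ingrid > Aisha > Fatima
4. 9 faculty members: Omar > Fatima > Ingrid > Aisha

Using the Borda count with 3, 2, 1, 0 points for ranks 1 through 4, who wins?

Omar

Ingrid: 39·1 + 14·3 + 25·2 + 9·1 = 140
Fatima: 39·0 + 14·0 + 25·0 + 9·2 = 18
Aisha: 39·3 + 14·2 + 25·1 + 9·0 = 170
Omar: 39·2 + 14·1 + 25·3 + 9·3 = 194
Omar has the highest Borda score (194).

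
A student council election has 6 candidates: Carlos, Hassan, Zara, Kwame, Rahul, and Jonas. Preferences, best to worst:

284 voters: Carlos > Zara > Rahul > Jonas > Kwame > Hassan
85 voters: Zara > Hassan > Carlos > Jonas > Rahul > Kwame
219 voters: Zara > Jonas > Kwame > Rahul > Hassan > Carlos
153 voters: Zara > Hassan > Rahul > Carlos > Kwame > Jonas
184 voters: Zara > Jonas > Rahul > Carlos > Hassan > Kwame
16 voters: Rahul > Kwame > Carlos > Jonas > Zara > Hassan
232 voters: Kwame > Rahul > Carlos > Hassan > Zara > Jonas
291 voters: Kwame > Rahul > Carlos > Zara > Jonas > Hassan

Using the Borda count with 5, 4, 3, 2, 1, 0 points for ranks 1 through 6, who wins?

Zara

Carlos: 284·5 + 85·3 + 219·0 + 153·2 + 184·2 + 16·3 + 232·3 + 291·3 = 3966
Hassan: 284·0 + 85·4 + 219·1 + 153·4 + 184·1 + 16·0 + 232·2 + 291·0 = 1819
Zara: 284·4 + 85·5 + 219·5 + 153·5 + 184·5 + 16·1 + 232·1 + 291·2 = 5171
Kwame: 284·1 + 85·0 + 219·3 + 153·1 + 184·0 + 16·4 + 232·5 + 291·5 = 3773
Rahul: 284·3 + 85·1 + 219·2 + 153·3 + 184·3 + 16·5 + 232·4 + 291·4 = 4558
Jonas: 284·2 + 85·2 + 219·4 + 153·0 + 184·4 + 16·2 + 232·0 + 291·1 = 2673
Zara has the highest Borda score (5171).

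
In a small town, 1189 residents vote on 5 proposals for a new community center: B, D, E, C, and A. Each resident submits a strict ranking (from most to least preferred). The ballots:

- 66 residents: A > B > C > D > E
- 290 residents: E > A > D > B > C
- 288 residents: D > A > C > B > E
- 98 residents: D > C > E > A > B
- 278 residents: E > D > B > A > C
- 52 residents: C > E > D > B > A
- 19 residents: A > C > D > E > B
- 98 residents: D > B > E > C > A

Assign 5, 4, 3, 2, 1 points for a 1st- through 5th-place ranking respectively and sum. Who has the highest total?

B: 66·4 + 290·2 + 288·2 + 98·1 + 278·3 + 52·2 + 19·1 + 98·4 = 2867
D: 66·2 + 290·3 + 288·5 + 98·5 + 278·4 + 52·3 + 19·3 + 98·5 = 4747
E: 66·1 + 290·5 + 288·1 + 98·3 + 278·5 + 52·4 + 19·2 + 98·3 = 4028
C: 66·3 + 290·1 + 288·3 + 98·4 + 278·1 + 52·5 + 19·4 + 98·2 = 2554
A: 66·5 + 290·4 + 288·4 + 98·2 + 278·2 + 52·1 + 19·5 + 98·1 = 3639
D has the highest Borda score (4747).

D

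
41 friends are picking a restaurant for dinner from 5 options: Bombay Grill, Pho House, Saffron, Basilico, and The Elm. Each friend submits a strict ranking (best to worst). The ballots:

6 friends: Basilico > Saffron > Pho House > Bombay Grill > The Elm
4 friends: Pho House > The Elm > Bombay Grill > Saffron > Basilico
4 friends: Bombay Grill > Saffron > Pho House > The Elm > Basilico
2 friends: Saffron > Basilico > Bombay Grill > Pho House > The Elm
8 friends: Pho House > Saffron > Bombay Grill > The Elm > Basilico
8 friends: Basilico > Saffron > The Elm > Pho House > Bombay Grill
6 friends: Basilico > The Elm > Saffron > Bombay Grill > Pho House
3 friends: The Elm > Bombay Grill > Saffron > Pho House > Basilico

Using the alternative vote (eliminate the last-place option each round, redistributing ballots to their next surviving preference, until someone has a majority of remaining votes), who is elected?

Basilico

Round 1: Bombay Grill 4, Pho House 12, Saffron 2, Basilico 20, The Elm 3. Eliminate Saffron.
Round 2: Bombay Grill 4, Pho House 12, Basilico 22, The Elm 3. Basilico has a majority.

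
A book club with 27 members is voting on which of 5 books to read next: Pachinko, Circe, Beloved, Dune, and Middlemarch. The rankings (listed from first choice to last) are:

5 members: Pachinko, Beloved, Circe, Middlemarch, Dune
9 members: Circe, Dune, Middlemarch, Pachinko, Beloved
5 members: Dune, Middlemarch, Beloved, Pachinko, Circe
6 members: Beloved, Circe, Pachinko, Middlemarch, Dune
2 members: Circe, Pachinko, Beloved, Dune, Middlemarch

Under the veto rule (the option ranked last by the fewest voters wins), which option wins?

Last-place votes: Pachinko 0, Circe 5, Beloved 9, Dune 11, Middlemarch 2.
Pachinko is ranked last by the fewest voters, so Pachinko wins.

Pachinko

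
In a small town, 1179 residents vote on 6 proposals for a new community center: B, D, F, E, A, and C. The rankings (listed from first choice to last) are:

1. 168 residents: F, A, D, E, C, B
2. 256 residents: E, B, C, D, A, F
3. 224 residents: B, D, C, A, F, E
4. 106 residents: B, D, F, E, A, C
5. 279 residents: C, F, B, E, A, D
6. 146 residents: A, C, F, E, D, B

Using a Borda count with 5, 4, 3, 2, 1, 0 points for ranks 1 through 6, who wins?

B: 168·0 + 256·4 + 224·5 + 106·5 + 279·3 + 146·0 = 3511
D: 168·3 + 256·2 + 224·4 + 106·4 + 279·0 + 146·1 = 2482
F: 168·5 + 256·0 + 224·1 + 106·3 + 279·4 + 146·3 = 2936
E: 168·2 + 256·5 + 224·0 + 106·2 + 279·2 + 146·2 = 2678
A: 168·4 + 256·1 + 224·2 + 106·1 + 279·1 + 146·5 = 2491
C: 168·1 + 256·3 + 224·3 + 106·0 + 279·5 + 146·4 = 3587
C has the highest Borda score (3587).

C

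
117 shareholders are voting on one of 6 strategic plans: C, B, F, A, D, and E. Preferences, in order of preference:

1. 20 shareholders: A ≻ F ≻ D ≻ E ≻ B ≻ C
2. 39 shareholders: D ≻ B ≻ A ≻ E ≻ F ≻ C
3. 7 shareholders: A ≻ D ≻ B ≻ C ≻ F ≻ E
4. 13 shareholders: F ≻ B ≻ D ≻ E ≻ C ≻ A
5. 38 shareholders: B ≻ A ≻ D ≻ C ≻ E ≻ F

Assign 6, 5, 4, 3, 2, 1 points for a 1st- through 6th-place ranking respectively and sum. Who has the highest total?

C: 20·1 + 39·1 + 7·3 + 13·2 + 38·3 = 220
B: 20·2 + 39·5 + 7·4 + 13·5 + 38·6 = 556
F: 20·5 + 39·2 + 7·2 + 13·6 + 38·1 = 308
A: 20·6 + 39·4 + 7·6 + 13·1 + 38·5 = 521
D: 20·4 + 39·6 + 7·5 + 13·4 + 38·4 = 553
E: 20·3 + 39·3 + 7·1 + 13·3 + 38·2 = 299
B has the highest Borda score (556).

B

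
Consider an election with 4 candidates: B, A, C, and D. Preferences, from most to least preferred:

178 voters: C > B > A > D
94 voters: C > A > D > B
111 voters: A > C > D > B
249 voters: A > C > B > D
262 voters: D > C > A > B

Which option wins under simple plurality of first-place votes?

A

First-place votes: B 0, A 360, C 272, D 262.
A has the most first-place votes.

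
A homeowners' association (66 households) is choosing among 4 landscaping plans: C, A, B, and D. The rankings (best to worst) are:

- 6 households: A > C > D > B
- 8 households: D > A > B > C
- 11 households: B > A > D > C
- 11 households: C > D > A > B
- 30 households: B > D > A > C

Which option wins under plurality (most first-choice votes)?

B

First-place votes: C 11, A 6, B 41, D 8.
B has the most first-place votes.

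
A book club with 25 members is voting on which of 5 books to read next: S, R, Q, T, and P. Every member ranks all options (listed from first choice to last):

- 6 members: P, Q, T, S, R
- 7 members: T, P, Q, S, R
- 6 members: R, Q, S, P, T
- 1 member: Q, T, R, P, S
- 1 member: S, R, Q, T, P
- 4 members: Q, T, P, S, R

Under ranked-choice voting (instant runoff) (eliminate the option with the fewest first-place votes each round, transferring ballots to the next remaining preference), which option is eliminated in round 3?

Round 1: S 1, R 6, Q 5, T 7, P 6. Eliminate S.
Round 2: R 7, Q 5, T 7, P 6. Eliminate Q.
Round 3: R 7, T 12, P 6. Eliminate P.

P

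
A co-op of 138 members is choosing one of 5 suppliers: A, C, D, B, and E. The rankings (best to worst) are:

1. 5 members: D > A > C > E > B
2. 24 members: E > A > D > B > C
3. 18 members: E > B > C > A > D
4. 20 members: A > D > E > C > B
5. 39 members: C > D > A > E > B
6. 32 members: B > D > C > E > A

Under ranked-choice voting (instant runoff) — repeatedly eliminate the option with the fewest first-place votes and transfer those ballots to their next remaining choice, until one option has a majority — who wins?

Round 1: A 20, C 39, D 5, B 32, E 42. Eliminate D.
Round 2: A 25, C 39, B 32, E 42. Eliminate A.
Round 3: C 44, B 32, E 62. Eliminate B.
Round 4: C 76, E 62. C has a majority.

C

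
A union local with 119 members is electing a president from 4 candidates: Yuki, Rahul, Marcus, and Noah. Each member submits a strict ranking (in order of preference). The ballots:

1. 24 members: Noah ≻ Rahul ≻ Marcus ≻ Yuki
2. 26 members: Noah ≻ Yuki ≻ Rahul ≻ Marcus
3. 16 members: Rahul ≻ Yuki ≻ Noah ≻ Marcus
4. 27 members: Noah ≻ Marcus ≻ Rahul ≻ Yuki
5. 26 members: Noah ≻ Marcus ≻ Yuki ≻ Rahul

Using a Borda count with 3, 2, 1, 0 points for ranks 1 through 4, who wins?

Noah

Yuki: 24·0 + 26·2 + 16·2 + 27·0 + 26·1 = 110
Rahul: 24·2 + 26·1 + 16·3 + 27·1 + 26·0 = 149
Marcus: 24·1 + 26·0 + 16·0 + 27·2 + 26·2 = 130
Noah: 24·3 + 26·3 + 16·1 + 27·3 + 26·3 = 325
Noah has the highest Borda score (325).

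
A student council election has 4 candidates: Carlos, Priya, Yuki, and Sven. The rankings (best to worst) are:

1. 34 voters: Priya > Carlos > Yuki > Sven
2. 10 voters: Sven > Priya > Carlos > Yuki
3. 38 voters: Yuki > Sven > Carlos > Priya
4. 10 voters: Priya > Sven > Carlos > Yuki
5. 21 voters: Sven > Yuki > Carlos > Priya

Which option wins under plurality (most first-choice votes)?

Priya

First-place votes: Carlos 0, Priya 44, Yuki 38, Sven 31.
Priya has the most first-place votes.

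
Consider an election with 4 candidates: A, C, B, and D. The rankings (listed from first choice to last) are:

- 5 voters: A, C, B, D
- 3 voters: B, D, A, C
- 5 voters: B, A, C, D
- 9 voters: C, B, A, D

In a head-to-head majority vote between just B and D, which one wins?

B

Voters preferring B to D: 22; preferring D to B: 0.
B wins the head-to-head.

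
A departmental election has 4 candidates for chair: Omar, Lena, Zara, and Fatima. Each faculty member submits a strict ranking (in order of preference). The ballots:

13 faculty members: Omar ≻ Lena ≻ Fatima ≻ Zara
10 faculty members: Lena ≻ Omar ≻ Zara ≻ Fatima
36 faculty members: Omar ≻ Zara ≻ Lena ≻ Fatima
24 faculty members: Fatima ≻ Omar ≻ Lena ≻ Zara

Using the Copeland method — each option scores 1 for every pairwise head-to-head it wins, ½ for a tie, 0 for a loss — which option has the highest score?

Omar: beats Lena, Zara, and Fatima → score 3.
Lena: beats Zara and Fatima; loses to Omar → score 2.
Zara: beats Fatima; loses to Omar and Lena → score 1.
Fatima: loses to Omar, Lena, and Zara → score 0.
Omar has the best pairwise record.

Omar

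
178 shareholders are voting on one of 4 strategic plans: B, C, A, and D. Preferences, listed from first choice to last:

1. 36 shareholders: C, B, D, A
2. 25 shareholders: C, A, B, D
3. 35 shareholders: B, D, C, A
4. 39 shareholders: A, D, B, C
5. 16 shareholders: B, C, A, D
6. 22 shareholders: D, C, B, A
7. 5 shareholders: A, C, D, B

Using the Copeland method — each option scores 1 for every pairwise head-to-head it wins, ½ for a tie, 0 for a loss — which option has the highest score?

B

B: beats C, A, and D → score 3.
C: beats A; loses to B and D → score 1.
A: loses to B, C, and D → score 0.
D: beats C and A; loses to B → score 2.
B has the best pairwise record.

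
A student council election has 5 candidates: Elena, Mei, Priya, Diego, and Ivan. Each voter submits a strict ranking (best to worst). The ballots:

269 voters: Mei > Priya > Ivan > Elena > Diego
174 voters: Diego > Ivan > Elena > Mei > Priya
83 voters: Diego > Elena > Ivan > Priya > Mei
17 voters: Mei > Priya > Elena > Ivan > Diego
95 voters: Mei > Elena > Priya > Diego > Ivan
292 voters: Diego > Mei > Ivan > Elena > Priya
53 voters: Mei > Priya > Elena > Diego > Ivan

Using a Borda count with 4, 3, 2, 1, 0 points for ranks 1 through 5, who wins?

Mei

Elena: 269·1 + 174·2 + 83·3 + 17·2 + 95·3 + 292·1 + 53·2 = 1583
Mei: 269·4 + 174·1 + 83·0 + 17·4 + 95·4 + 292·3 + 53·4 = 2786
Priya: 269·3 + 174·0 + 83·1 + 17·3 + 95·2 + 292·0 + 53·3 = 1290
Diego: 269·0 + 174·4 + 83·4 + 17·0 + 95·1 + 292·4 + 53·1 = 2344
Ivan: 269·2 + 174·3 + 83·2 + 17·1 + 95·0 + 292·2 + 53·0 = 1827
Mei has the highest Borda score (2786).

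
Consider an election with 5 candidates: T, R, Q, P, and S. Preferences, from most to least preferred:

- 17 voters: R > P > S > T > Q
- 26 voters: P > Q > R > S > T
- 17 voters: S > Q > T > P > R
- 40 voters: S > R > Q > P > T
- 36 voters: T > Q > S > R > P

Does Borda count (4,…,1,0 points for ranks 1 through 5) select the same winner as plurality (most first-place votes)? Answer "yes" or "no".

Borda — scores: T 195, R 276, Q 317, P 212, S 360. Winner: S.
Plurality — first-place votes: T 36, R 17, Q 0, P 26, S 57. Winner: S.
The two methods agree.

yes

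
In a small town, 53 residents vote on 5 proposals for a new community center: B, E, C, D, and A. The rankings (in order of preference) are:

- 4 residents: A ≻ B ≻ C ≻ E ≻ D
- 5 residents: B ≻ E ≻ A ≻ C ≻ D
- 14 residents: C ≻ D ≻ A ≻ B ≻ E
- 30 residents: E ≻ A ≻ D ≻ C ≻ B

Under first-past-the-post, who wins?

First-place votes: B 5, E 30, C 14, D 0, A 4.
E has the most first-place votes.

E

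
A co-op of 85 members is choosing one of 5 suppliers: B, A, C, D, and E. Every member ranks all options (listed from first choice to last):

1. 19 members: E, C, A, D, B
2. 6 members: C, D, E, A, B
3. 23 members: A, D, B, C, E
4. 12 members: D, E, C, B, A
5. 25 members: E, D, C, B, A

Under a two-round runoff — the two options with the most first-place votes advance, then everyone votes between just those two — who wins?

E

Round 1 first-place votes: B 0, A 23, C 6, D 12, E 44.
E and A advance.
Runoff: E is preferred to A by 62 voters; A by 23.
E wins the runoff.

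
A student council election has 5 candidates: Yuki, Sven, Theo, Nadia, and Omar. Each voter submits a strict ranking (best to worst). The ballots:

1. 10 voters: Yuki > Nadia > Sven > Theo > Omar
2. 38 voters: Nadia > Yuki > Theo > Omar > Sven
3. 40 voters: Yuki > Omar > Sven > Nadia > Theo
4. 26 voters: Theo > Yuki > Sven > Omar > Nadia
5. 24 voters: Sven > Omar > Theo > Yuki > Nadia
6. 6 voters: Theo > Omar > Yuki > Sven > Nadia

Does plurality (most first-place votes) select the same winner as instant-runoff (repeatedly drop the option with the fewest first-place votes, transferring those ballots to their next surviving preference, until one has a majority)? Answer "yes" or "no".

Plurality — first-place votes: Yuki 50, Sven 24, Theo 32, Nadia 38, Omar 0. Winner: Yuki.
Instant-runoff — R1 Yuki 50, Sven 24, Theo 32, Nadia 38, Omar 0 (Omar out); R2 Yuki 50, Sven 24, Theo 32, Nadia 38 (Sven out); R3 Yuki 50, Theo 56, Nadia 38 (Nadia out); R4 Yuki 88, Theo 56 (Yuki winner). Winner: Yuki.
The two methods agree.

yes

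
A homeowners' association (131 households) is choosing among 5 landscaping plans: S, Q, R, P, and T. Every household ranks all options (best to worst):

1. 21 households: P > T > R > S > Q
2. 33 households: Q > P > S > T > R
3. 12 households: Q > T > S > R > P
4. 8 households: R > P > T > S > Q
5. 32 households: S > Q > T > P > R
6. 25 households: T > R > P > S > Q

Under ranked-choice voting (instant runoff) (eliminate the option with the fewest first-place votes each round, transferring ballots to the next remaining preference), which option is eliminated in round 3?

S

Round 1: S 32, Q 45, R 8, P 21, T 25. Eliminate R.
Round 2: S 32, Q 45, P 29, T 25. Eliminate T.
Round 3: S 32, Q 45, P 54. Eliminate S.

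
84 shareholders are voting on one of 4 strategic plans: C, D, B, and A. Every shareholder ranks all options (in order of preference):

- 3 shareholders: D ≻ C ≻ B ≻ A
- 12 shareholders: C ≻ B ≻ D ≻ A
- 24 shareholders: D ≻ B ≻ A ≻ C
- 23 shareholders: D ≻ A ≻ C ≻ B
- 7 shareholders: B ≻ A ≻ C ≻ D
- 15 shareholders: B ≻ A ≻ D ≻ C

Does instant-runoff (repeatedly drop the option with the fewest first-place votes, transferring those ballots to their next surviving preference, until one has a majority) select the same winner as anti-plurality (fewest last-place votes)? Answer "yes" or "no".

yes

Instant-runoff — R1 C 12, D 50, B 22, A 0 (D winner). Winner: D.
Anti-plurality — last-place votes: C 39, D 7, B 23, A 15. Winner: D.
The two methods agree.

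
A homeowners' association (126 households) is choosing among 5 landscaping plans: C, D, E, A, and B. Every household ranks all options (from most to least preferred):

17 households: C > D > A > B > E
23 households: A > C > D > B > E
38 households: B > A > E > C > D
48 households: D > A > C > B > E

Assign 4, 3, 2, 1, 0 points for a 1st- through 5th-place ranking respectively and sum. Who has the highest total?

A

C: 17·4 + 23·3 + 38·1 + 48·2 = 271
D: 17·3 + 23·2 + 38·0 + 48·4 = 289
E: 17·0 + 23·0 + 38·2 + 48·0 = 76
A: 17·2 + 23·4 + 38·3 + 48·3 = 384
B: 17·1 + 23·1 + 38·4 + 48·1 = 240
A has the highest Borda score (384).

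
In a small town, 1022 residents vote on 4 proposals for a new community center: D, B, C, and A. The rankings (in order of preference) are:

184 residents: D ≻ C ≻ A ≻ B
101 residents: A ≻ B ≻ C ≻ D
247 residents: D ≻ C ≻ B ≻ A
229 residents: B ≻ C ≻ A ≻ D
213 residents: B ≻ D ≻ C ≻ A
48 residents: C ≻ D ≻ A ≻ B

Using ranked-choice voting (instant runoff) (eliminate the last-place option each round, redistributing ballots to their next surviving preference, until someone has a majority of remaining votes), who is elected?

Round 1: D 431, B 442, C 48, A 101. Eliminate C.
Round 2: D 479, B 442, A 101. Eliminate A.
Round 3: D 479, B 543. B has a majority.

B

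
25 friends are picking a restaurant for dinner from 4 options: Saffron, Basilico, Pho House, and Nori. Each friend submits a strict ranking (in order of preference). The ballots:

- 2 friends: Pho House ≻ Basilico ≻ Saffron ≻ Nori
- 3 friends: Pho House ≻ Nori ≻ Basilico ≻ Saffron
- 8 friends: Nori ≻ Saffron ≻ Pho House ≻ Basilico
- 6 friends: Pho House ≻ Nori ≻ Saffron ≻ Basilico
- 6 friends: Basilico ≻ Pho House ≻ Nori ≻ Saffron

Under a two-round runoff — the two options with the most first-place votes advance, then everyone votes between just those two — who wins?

Pho House

Round 1 first-place votes: Saffron 0, Basilico 6, Pho House 11, Nori 8.
Pho House and Nori advance.
Runoff: Pho House is preferred to Nori by 17 voters; Nori by 8.
Pho House wins the runoff.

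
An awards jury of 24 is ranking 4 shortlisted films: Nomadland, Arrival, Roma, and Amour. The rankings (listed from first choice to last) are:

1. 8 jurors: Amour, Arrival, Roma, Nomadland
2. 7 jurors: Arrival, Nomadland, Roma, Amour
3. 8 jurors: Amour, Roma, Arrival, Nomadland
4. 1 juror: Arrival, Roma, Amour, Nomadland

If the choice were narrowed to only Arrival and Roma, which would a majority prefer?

Arrival

Voters preferring Arrival to Roma: 16; preferring Roma to Arrival: 8.
Arrival wins the head-to-head.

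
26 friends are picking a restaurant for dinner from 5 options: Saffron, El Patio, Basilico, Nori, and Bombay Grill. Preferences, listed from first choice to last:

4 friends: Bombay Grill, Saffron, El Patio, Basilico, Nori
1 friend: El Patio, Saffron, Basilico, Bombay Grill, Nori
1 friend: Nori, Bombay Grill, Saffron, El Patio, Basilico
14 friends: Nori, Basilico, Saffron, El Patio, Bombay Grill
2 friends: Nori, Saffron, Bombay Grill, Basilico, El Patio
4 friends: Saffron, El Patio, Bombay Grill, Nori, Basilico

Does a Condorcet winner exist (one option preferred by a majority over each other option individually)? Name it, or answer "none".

Nori

Nori vs Saffron: 17–9 for Nori.
Nori vs El Patio: 17–9 for Nori.
Nori vs Basilico: 21–5 for Nori.
Nori vs Bombay Grill: 17–9 for Nori.
Nori beats every other option head-to-head.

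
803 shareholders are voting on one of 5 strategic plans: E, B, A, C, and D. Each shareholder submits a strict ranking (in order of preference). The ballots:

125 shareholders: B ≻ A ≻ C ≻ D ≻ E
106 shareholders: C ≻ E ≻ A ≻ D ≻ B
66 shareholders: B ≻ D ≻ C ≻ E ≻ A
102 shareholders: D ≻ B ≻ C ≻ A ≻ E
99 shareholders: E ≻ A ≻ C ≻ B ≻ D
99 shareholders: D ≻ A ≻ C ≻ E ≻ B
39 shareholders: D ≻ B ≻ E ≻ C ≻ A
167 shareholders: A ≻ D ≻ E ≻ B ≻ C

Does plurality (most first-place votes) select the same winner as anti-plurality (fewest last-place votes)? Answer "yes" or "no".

Plurality — first-place votes: E 99, B 191, A 167, C 106, D 240. Winner: D.
Anti-plurality — last-place votes: E 227, B 205, A 105, C 167, D 99. Winner: D.
The two methods agree.

yes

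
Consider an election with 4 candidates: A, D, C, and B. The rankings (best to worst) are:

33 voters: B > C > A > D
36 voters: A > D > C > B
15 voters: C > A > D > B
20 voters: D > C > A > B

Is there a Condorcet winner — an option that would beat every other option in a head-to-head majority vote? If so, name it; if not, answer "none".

Checking pairwise contests:
C beats A 68–36.
A beats D 84–20.
D beats C 56–48.
A beats B 71–33.
Every option loses at least one head-to-head, so there is no Condorcet winner.

none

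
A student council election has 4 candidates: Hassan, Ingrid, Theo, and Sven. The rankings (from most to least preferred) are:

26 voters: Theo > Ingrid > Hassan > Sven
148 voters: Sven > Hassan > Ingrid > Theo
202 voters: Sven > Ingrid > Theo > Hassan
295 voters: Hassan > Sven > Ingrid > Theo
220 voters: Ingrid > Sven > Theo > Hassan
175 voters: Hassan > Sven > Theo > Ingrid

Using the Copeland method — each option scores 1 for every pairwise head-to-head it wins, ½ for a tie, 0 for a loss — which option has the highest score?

Hassan: beats Ingrid and Theo; loses to Sven → score 2.
Ingrid: beats Theo; loses to Hassan and Sven → score 1.
Theo: loses to Hassan, Ingrid, and Sven → score 0.
Sven: beats Hassan, Ingrid, and Theo → score 3.
Sven has the best pairwise record.

Sven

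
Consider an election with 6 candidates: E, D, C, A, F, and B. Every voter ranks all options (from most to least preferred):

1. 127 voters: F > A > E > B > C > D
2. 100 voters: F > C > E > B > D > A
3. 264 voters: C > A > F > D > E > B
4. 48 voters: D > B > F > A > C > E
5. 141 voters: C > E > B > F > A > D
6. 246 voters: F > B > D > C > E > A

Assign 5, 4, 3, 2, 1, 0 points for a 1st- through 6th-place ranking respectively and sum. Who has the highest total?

F

E: 127·3 + 100·3 + 264·1 + 48·0 + 141·4 + 246·1 = 1755
D: 127·0 + 100·1 + 264·2 + 48·5 + 141·0 + 246·3 = 1606
C: 127·1 + 100·4 + 264·5 + 48·1 + 141·5 + 246·2 = 3092
A: 127·4 + 100·0 + 264·4 + 48·2 + 141·1 + 246·0 = 1801
F: 127·5 + 100·5 + 264·3 + 48·3 + 141·2 + 246·5 = 3583
B: 127·2 + 100·2 + 264·0 + 48·4 + 141·3 + 246·4 = 2053
F has the highest Borda score (3583).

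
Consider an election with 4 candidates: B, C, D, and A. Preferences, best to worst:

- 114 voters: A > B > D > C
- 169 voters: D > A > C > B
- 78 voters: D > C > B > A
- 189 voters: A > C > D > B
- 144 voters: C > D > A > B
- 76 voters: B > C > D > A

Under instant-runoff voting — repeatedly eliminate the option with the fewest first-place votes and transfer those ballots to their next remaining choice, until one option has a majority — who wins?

Round 1: B 76, C 144, D 247, A 303. Eliminate B.
Round 2: C 220, D 247, A 303. Eliminate C.
Round 3: D 467, A 303. D has a majority.

D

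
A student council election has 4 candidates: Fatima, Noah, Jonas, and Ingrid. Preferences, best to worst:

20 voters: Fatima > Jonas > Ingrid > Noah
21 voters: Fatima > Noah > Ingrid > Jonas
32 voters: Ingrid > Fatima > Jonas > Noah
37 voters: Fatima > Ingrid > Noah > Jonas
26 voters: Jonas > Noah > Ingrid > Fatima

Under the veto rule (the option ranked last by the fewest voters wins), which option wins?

Last-place votes: Fatima 26, Noah 52, Jonas 58, Ingrid 0.
Ingrid is ranked last by the fewest voters, so Ingrid wins.

Ingrid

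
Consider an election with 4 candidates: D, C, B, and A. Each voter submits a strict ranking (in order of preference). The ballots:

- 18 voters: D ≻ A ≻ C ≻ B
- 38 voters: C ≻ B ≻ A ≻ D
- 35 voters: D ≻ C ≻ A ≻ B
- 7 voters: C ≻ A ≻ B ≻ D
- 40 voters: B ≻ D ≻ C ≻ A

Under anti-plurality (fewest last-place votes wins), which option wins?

Last-place votes: D 45, C 0, B 53, A 40.
C is ranked last by the fewest voters, so C wins.

C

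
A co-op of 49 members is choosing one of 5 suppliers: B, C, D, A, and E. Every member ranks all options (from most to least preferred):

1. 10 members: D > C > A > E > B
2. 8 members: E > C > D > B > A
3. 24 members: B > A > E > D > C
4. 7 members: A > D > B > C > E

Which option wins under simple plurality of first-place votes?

First-place votes: B 24, C 0, D 10, A 7, E 8.
B has the most first-place votes.

B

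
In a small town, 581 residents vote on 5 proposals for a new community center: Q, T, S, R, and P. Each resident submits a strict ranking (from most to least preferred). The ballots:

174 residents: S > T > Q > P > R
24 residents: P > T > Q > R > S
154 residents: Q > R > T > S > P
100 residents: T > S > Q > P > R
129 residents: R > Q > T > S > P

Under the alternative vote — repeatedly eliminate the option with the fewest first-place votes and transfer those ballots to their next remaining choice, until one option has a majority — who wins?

Q

Round 1: Q 154, T 100, S 174, R 129, P 24. Eliminate P.
Round 2: Q 154, T 124, S 174, R 129. Eliminate T.
Round 3: Q 178, S 274, R 129. Eliminate R.
Round 4: Q 307, S 274. Q has a majority.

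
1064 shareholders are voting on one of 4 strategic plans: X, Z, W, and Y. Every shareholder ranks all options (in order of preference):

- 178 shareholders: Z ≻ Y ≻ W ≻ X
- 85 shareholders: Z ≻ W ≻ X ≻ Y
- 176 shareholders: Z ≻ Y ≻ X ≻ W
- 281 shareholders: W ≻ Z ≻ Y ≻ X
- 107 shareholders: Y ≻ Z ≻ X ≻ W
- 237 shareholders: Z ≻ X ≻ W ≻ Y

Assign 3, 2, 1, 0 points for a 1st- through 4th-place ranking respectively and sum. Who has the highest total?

X: 178·0 + 85·1 + 176·1 + 281·0 + 107·1 + 237·2 = 842
Z: 178·3 + 85·3 + 176·3 + 281·2 + 107·2 + 237·3 = 2804
W: 178·1 + 85·2 + 176·0 + 281·3 + 107·0 + 237·1 = 1428
Y: 178·2 + 85·0 + 176·2 + 281·1 + 107·3 + 237·0 = 1310
Z has the highest Borda score (2804).

Z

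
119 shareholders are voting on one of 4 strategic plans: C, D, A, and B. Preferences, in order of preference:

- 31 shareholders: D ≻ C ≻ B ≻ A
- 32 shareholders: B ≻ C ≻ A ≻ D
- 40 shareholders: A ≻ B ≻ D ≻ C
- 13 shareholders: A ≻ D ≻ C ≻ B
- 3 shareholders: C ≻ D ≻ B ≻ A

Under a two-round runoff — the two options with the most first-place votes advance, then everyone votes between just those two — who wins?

B

Round 1 first-place votes: C 3, D 31, A 53, B 32.
A and B advance.
Runoff: A is preferred to B by 53 voters; B by 66.
B wins the runoff.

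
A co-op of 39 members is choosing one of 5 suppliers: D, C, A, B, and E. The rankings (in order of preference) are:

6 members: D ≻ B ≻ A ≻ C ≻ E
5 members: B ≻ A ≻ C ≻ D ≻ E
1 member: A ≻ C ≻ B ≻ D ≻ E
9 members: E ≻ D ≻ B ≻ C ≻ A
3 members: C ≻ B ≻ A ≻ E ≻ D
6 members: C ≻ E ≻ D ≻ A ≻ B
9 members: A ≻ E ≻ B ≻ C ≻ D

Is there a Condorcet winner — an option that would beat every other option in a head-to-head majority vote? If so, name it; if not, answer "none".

Checking pairwise contests:
C beats D 24–15.
A beats C 21–18.
D beats A 21–18.
D beats B 21–18.
C beats E 21–18.
Every option loses at least one head-to-head, so there is no Condorcet winner.

none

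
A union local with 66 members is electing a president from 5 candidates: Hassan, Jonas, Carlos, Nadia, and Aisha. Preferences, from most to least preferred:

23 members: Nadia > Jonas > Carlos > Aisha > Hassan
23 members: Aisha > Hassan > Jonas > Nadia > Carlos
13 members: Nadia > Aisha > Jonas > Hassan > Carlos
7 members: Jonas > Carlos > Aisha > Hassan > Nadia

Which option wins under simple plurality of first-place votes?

Nadia

First-place votes: Hassan 0, Jonas 7, Carlos 0, Nadia 36, Aisha 23.
Nadia has the most first-place votes.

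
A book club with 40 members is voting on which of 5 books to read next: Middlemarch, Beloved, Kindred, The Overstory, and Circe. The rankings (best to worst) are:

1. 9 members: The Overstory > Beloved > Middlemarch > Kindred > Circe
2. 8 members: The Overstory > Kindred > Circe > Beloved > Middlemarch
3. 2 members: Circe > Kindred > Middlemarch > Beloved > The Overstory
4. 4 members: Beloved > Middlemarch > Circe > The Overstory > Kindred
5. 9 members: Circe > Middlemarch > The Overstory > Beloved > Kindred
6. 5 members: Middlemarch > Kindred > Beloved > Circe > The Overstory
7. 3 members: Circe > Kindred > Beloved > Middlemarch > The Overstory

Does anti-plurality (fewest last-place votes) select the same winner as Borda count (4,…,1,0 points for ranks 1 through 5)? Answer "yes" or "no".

Anti-plurality — last-place votes: Middlemarch 8, Beloved 0, Kindred 13, The Overstory 10, Circe 9. Winner: Beloved.
Borda — scores: Middlemarch 84, Beloved 78, Kindred 63, The Overstory 90, Circe 85. Winner: The Overstory.
The two methods disagree.

no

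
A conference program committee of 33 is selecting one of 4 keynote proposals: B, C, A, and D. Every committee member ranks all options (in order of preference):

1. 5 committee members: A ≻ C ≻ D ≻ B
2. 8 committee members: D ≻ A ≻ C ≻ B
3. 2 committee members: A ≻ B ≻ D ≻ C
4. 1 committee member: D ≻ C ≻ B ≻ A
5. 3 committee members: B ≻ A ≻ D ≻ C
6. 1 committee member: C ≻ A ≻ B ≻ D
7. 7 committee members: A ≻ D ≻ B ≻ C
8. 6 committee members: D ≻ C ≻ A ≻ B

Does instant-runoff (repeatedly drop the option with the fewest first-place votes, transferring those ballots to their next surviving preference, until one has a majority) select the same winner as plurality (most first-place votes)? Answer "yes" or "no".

Instant-runoff — R1 B 3, C 1, A 14, D 15 (C out); R2 B 3, A 15, D 15 (B out); R3 A 18, D 15 (A winner). Winner: A.
Plurality — first-place votes: B 3, C 1, A 14, D 15. Winner: D.
The two methods disagree.

no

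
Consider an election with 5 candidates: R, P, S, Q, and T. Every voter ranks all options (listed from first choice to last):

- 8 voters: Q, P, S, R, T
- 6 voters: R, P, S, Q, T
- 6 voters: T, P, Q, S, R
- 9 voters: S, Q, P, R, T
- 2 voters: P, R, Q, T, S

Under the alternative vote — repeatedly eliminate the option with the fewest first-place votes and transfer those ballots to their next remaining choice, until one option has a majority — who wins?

Q

Round 1: R 6, P 2, S 9, Q 8, T 6. Eliminate P.
Round 2: R 8, S 9, Q 8, T 6. Eliminate T.
Round 3: R 8, S 9, Q 14. Eliminate R.
Round 4: S 15, Q 16. Q has a majority.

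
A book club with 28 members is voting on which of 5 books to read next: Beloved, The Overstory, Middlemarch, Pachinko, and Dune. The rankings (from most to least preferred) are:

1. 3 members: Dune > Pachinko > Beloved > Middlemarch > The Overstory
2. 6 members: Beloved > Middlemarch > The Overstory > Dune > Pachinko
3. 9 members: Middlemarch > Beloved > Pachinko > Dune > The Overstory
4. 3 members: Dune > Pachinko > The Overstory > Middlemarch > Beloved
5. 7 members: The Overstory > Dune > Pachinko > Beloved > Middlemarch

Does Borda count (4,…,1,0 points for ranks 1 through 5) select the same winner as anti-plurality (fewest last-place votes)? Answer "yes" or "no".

Borda — scores: Beloved 64, The Overstory 46, Middlemarch 60, Pachinko 50, Dune 60. Winner: Beloved.
Anti-plurality — last-place votes: Beloved 3, The Overstory 12, Middlemarch 7, Pachinko 6, Dune 0. Winner: Dune.
The two methods disagree.

no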